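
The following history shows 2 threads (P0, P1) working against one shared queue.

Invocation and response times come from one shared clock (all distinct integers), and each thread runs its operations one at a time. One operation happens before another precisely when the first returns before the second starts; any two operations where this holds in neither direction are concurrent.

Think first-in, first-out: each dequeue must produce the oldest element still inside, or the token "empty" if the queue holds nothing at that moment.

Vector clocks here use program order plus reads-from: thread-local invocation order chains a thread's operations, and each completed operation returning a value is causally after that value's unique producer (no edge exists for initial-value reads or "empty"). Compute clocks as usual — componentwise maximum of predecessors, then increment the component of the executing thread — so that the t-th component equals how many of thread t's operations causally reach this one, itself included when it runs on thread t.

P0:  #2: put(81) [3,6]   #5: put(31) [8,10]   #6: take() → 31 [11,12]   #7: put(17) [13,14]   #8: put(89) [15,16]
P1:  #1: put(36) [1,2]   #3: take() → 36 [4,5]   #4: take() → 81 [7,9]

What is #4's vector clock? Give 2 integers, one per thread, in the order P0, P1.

root op #1, invoked 1: fresh clock plus P1's own tick → (0, 1)
root op #2, invoked 3: fresh clock plus P0's own tick → (1, 0)
merge at #3 (invoked 4): VC(#1)=(0, 1), own-thread bump on P1 → (0, 2)
merge at #5 (invoked 8): VC(#2)=(1, 0), own-thread bump on P0 → (2, 0)
merge at #6 (invoked 11): VC(#5)=(2, 0), own-thread bump on P0 → (3, 0)
merge at #4 (invoked 7): VC(#2)=(1, 0), VC(#3)=(0, 2), own-thread bump on P1 → (1, 3)
merge at #7 (invoked 13): VC(#6)=(3, 0), own-thread bump on P0 → (4, 0)
merge at #8 (invoked 15): VC(#7)=(4, 0), own-thread bump on P0 → (5, 0)
target: VC(#4) = (1, 3)

(1, 3)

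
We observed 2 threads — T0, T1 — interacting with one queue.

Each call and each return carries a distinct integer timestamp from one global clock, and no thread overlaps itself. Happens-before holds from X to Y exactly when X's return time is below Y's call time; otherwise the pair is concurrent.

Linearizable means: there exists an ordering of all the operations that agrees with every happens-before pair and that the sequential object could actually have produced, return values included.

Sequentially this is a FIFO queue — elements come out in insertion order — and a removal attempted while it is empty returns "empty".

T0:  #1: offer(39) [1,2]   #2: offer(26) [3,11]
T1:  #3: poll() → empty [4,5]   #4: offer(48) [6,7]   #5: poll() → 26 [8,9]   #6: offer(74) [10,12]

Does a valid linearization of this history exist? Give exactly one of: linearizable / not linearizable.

not linearizable

the violation lands at event 5, #3's response at time 5: events 1..4 linearize, events 1..5 do not
exactly one order of the 2 completed ops respects real time; the queue replay fails
no completion choice of the 1 pending operation (#2) rescues it — every subset was tried
one such order, #1, #3 (pending dropped), breaks at step 2 where #3 poll() → empty is illegal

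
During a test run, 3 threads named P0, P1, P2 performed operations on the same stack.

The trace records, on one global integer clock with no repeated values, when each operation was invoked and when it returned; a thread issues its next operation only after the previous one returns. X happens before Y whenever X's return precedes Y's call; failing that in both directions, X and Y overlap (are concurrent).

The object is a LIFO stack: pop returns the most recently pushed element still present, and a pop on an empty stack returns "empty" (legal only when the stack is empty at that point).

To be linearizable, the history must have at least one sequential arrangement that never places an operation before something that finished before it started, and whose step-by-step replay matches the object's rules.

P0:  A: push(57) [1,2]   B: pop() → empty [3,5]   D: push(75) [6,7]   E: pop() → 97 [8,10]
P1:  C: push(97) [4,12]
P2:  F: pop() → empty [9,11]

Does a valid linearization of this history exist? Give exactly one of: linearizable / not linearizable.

not linearizable

the violation lands at event 5, B's response at time 5: events 1..4 linearize, events 1..5 do not
the completed operations (2 total) allow one real-time order; the stack replay rejects it
no escape via the 1 pending operation (C): every completion choice fails
e.g. A, B (pending dropped): illegal at step 2, since B pop() → empty cannot apply there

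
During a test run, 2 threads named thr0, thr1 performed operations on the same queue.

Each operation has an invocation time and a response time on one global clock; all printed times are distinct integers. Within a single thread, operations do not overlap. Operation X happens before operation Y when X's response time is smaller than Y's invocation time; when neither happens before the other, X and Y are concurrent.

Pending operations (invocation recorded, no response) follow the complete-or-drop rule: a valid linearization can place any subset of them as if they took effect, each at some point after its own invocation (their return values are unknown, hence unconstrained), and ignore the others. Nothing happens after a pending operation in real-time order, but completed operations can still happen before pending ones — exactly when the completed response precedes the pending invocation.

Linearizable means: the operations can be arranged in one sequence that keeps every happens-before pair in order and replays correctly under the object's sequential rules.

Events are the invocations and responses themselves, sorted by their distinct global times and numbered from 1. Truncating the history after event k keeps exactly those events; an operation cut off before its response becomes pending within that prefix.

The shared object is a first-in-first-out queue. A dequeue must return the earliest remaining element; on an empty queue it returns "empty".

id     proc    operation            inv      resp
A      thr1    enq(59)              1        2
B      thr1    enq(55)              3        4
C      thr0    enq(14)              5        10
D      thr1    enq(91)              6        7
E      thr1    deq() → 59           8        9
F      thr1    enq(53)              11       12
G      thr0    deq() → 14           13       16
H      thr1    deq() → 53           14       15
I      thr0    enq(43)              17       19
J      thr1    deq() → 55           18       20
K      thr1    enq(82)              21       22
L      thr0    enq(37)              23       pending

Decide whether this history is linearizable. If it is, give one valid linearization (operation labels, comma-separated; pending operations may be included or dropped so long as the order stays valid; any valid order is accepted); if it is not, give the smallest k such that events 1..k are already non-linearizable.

events 1..14 are fine; event 15 — the response of H at time 15 — makes the prefix non-linearizable
the 7 completed operations admit 3 real-time orders; each fails the queue replay
no completion choice of the 1 pending operation (G) rescues it — every subset was tried
e.g. A, B, C, D, E, F, H (pending dropped): illegal at step 7, since H deq() → 53 cannot apply there
e.g. A, B, D, C, E, F, H (pending dropped): illegal at step 7, since H deq() → 53 cannot apply there

not linearizable — minimal violating prefix: 15 events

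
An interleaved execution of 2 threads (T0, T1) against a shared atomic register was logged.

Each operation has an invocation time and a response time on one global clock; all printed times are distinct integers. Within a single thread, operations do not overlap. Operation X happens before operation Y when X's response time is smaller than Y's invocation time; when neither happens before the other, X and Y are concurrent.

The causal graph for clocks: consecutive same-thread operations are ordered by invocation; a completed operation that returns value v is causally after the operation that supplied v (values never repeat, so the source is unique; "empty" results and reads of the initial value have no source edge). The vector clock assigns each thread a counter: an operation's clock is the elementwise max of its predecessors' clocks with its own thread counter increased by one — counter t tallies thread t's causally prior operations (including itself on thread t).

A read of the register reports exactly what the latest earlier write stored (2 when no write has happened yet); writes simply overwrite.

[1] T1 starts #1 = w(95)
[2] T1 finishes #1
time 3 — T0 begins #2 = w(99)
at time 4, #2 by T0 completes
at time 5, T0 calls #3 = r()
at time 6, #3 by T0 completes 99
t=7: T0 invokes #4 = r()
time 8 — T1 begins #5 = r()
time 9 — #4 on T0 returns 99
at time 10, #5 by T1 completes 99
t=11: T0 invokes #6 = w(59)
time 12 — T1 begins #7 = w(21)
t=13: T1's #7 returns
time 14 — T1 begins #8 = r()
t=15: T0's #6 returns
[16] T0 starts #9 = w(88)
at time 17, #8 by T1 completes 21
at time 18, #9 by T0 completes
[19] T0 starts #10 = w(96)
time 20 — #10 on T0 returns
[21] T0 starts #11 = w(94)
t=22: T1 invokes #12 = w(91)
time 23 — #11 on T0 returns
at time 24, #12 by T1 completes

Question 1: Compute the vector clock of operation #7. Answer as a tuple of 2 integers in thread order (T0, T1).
Answer: (1, 3)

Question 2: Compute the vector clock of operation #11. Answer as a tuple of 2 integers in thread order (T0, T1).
Answer: (7, 0)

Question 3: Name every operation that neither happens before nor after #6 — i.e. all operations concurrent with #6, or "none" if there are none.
Answer: #7, #8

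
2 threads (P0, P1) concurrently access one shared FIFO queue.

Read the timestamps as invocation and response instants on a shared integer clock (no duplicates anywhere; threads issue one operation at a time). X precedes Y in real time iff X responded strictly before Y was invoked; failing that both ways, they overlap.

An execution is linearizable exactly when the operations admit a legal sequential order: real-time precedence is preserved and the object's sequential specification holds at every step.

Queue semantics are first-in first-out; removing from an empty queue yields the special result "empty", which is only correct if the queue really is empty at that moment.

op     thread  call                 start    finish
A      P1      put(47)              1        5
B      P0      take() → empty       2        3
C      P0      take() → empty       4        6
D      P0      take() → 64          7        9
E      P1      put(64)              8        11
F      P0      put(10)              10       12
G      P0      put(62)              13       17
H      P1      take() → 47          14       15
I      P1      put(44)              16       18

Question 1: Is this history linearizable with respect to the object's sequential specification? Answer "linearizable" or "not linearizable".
not linearizable

events 1..8 are fine; event 9 — the response of D at time 9 — makes the prefix non-linearizable
3 orders of the 4 completed FIFO queue ops respect real time; none is legal
completion choices over the 1 pending operation (E) were checked; none helps
one such order, A, B, C, D (pending dropped), breaks at step 2 where B take() → empty is illegal
one such order, B, A, C, D (pending dropped), breaks at step 3 where C take() → empty is illegal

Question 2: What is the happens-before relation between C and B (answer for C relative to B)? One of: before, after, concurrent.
after

C spans [4,6], B spans [2,3]
resp(B)=3 < inv(C)=4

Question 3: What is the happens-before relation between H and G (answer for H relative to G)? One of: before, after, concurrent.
concurrent

H spans [14,15], G spans [13,17]
the intervals overlap in both directions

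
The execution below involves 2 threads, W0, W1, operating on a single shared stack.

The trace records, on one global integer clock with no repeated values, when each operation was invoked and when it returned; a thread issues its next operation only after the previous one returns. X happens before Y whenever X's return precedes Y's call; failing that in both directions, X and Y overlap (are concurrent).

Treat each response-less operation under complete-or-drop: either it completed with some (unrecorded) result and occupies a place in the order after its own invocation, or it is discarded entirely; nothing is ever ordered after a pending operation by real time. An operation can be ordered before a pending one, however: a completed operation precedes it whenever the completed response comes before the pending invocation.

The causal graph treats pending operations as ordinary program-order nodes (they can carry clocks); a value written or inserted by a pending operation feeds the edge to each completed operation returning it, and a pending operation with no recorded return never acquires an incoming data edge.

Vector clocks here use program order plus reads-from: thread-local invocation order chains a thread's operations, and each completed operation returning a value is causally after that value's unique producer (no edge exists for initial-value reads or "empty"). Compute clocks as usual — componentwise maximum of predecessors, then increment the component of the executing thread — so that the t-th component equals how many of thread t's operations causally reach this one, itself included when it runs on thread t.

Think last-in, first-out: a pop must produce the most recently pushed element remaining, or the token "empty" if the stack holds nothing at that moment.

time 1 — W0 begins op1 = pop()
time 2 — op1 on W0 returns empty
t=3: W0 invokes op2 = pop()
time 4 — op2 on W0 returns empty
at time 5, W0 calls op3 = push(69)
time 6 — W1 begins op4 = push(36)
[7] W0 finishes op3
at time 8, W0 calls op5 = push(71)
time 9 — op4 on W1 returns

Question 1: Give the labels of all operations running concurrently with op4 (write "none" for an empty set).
op4 spans [6,9]: anything still running between times 6 and 9 counts as concurrent
op1 [1,2]: before
op2 [3,4]: before
op3 [5,7]: concurrent
op5 [8,…): concurrent

op3, op5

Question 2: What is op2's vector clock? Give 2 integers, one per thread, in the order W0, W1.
root op op4, invoked 6: fresh clock plus W1's own tick → (0, 1)
root op op1, invoked 1: fresh clock plus W0's own tick → (1, 0)
merge at op2 (invoked 3): VC(op1)=(1, 0), own-thread bump on W0 → (2, 0)
merge at op3 (invoked 5): VC(op2)=(2, 0), own-thread bump on W0 → (3, 0)
merge at op5 (invoked 8): VC(op3)=(3, 0), own-thread bump on W0 → (4, 0)
target: VC(op2) = (2, 0)

(2, 0)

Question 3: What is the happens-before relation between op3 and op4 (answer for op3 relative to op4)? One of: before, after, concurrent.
op3 spans [5,7], op4 spans [6,9]
the intervals overlap in both directions

concurrent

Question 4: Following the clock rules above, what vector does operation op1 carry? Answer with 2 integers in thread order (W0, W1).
op4 (invocation 6): nothing precedes it; W1's component alone gives (0, 1)
op1 (invocation 1): nothing precedes it; W0's component alone gives (1, 0)
op2 (invocation 3): componentwise max over VC(op1)=(1, 0), +1 at W0, giving (2, 0)
op3 (invocation 5): componentwise max over VC(op2)=(2, 0), +1 at W0, giving (3, 0)
op5 (invocation 8): componentwise max over VC(op3)=(3, 0), +1 at W0, giving (4, 0)
target: VC(op1) = (1, 0)

(1, 0)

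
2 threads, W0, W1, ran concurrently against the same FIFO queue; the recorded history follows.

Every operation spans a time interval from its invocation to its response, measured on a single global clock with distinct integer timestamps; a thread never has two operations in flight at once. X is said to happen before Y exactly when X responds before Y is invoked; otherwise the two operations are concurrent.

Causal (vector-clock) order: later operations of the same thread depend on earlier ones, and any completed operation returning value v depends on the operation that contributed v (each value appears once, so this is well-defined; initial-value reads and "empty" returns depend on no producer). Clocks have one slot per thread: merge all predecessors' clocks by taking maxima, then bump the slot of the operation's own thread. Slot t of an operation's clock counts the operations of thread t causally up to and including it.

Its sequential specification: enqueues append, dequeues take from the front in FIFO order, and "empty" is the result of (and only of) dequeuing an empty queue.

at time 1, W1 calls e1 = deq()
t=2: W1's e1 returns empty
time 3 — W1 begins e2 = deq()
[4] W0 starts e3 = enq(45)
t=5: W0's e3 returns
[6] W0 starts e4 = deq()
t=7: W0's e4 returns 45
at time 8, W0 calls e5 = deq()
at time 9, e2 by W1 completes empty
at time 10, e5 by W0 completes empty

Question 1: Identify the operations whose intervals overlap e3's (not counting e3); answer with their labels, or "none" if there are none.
Answer: e2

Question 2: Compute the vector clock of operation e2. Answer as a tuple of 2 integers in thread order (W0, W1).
Answer: (0, 2)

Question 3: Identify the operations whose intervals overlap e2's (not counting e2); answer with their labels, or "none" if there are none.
Answer: e3, e4, e5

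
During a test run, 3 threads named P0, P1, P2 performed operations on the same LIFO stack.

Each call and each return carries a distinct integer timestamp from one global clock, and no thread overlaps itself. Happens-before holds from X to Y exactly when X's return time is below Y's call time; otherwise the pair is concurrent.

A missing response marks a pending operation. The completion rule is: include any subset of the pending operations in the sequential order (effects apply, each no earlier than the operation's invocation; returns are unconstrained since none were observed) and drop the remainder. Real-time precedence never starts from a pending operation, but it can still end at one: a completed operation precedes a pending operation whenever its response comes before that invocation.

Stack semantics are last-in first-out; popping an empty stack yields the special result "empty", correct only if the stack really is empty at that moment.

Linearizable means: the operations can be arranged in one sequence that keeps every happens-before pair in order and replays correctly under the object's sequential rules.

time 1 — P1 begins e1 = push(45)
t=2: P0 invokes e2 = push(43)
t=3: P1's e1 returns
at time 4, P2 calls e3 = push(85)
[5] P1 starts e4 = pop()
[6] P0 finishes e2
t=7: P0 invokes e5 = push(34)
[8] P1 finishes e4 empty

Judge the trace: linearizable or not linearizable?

not linearizable

events 1..7 are fine; event 8 — the response of e4 at time 8 — makes the prefix non-linearizable
real-time-consistent orders of the 3 completed operations: 3 — all fail the LIFO stack replay
completion choices over the 2 pending operations (e3, e5) were checked; none helps
sample order e1, e2, e4 (pending dropped) stalls at step 3 — e4 pop() → empty has no legal effect
sample order e1, e4, e2 (pending dropped) stalls at step 2 — e4 pop() → empty has no legal effect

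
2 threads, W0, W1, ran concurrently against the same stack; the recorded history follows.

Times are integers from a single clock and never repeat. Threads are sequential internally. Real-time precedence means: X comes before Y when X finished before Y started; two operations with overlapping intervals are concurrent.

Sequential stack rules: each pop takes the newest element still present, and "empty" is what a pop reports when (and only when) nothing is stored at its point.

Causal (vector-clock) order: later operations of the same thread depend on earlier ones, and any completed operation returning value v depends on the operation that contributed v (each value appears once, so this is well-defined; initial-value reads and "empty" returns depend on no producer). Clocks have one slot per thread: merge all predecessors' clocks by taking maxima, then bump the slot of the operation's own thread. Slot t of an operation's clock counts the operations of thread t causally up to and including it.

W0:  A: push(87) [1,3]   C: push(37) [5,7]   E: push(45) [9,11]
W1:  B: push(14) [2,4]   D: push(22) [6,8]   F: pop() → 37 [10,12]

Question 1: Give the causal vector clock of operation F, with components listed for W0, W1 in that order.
root op B, invoked 2: fresh clock plus W1's own tick → (0, 1)
root op A, invoked 1: fresh clock plus W0's own tick → (1, 0)
merge at D (invoked 6): VC(B)=(0, 1), own-thread bump on W1 → (0, 2)
merge at C (invoked 5): VC(A)=(1, 0), own-thread bump on W0 → (2, 0)
merge at E (invoked 9): VC(C)=(2, 0), own-thread bump on W0 → (3, 0)
merge at F (invoked 10): VC(C)=(2, 0), VC(D)=(0, 2), own-thread bump on W1 → (2, 3)
target: VC(F) = (2, 3)

(2, 3)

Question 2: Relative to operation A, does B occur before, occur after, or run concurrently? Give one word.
B spans [2,4], A spans [1,3]
the intervals overlap in both directions

concurrent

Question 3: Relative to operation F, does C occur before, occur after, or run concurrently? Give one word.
C spans [5,7], F spans [10,12]
resp(C)=7 < inv(F)=10

before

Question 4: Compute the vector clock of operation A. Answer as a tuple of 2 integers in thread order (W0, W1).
no predecessors for B (invoked 2): W1 increments from zero → (0, 1)
no predecessors for A (invoked 1): W0 increments from zero → (1, 0)
VC(D, invoked at 6): max of VC(B)=(0, 1), then +1 on thread W1 → (0, 2)
VC(C, invoked at 5): max of VC(A)=(1, 0), then +1 on thread W0 → (2, 0)
VC(E, invoked at 9): max of VC(C)=(2, 0), then +1 on thread W0 → (3, 0)
VC(F, invoked at 10): max of VC(C)=(2, 0), VC(D)=(0, 2), then +1 on thread W1 → (2, 3)
target: VC(A) = (1, 0)

(1, 0)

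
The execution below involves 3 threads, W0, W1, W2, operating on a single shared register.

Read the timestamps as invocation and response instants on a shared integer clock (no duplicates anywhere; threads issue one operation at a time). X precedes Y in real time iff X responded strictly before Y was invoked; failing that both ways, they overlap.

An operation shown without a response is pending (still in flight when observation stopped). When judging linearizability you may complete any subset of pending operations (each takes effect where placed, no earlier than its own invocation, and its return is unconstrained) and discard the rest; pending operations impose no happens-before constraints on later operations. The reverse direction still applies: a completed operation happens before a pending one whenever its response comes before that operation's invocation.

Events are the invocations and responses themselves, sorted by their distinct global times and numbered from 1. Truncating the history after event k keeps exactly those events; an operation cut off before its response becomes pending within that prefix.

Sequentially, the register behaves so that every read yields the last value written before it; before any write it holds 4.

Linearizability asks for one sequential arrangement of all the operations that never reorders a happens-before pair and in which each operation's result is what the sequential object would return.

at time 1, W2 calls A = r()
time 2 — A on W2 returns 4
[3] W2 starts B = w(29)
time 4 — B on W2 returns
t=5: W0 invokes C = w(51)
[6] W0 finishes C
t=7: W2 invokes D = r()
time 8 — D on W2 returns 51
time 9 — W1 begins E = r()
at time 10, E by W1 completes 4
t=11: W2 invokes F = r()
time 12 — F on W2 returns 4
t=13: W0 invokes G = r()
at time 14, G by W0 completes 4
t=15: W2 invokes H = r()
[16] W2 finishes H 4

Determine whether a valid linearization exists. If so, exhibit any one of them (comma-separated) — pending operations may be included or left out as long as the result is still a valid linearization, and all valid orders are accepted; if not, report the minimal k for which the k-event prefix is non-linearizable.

not linearizable — minimal violating prefix: 10 events

already the first 10 events (up to E's response at time 10) admit no linearization; the first 9 still do
a single order respects real time; the 5 completed register operations fail replay along it
for example A, B, C, D, E fails at step 5: E r() → 4 is not legal there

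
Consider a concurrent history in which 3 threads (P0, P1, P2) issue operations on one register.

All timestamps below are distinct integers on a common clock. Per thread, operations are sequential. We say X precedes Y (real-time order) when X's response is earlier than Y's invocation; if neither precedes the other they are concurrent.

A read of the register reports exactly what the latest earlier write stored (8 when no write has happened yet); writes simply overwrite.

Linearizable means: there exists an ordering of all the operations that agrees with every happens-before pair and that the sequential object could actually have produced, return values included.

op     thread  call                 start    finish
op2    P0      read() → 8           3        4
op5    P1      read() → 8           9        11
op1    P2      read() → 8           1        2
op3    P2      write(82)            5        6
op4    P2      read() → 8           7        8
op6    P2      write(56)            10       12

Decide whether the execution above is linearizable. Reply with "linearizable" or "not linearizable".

already the first 8 events (up to op4's response at time 8) admit no linearization; the first 7 still do
the sole real-time-consistent order of 4 completed operations fails the register replay
sample order op1, op2, op3, op4 stalls at step 4 — op4 read() → 8 has no legal effect

not linearizable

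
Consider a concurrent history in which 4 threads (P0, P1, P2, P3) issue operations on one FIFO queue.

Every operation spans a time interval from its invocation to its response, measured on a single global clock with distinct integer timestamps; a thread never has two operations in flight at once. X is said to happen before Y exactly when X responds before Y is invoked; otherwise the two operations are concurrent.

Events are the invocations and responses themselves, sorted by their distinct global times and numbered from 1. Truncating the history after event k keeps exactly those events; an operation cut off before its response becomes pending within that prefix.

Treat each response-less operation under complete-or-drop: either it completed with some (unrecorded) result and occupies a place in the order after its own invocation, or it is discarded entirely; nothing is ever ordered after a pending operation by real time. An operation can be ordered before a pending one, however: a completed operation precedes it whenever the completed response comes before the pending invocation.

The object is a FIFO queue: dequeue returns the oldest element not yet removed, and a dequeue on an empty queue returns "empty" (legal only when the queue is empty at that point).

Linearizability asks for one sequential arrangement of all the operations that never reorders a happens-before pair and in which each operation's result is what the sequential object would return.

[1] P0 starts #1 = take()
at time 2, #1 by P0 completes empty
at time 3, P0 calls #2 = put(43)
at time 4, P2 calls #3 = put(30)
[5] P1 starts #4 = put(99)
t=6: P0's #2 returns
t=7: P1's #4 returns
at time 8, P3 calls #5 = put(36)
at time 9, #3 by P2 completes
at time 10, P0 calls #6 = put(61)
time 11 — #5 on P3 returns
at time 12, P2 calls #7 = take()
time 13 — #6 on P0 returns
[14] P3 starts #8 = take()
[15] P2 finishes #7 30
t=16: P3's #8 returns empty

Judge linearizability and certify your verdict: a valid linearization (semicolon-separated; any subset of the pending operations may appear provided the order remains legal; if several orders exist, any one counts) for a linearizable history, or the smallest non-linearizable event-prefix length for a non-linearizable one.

not linearizable — minimal violating prefix: 16 events

already the first 16 events (up to #8's response at time 16) admit no linearization; the first 15 still do
no legal order exists: 36 real-time-consistent candidates over 8 completed FIFO queue operations, all rejected
sample order #1, #2, #3, #4, #5, #6, #7, #8 stalls at step 7 — #7 take() → 30 has no legal effect
sample order #1, #2, #3, #4, #5, #6, #8, #7 stalls at step 7 — #8 take() → empty has no legal effect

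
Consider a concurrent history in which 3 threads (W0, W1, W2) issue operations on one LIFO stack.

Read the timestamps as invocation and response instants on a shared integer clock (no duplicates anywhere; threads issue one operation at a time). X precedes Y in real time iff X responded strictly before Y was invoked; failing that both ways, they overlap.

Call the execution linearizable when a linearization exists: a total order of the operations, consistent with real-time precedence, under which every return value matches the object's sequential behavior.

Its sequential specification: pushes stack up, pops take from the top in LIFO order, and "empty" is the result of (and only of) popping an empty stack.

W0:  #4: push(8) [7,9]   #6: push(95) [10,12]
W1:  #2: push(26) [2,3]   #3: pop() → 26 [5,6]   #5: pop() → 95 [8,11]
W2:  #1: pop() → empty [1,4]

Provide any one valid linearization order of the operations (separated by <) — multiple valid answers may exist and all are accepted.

#1 < #2 < #3 < #4 < #6 < #5

after step 1 (#1 pop() → empty): stack <>
after step 2 (#2 push(26)): stack <26>
after step 3 (#3 pop() → 26): stack <>
after step 4 (#4 push(8)): stack <8>
after step 5 (#6 push(95)): stack <8,95>
after step 6 (#5 pop() → 95): stack <8>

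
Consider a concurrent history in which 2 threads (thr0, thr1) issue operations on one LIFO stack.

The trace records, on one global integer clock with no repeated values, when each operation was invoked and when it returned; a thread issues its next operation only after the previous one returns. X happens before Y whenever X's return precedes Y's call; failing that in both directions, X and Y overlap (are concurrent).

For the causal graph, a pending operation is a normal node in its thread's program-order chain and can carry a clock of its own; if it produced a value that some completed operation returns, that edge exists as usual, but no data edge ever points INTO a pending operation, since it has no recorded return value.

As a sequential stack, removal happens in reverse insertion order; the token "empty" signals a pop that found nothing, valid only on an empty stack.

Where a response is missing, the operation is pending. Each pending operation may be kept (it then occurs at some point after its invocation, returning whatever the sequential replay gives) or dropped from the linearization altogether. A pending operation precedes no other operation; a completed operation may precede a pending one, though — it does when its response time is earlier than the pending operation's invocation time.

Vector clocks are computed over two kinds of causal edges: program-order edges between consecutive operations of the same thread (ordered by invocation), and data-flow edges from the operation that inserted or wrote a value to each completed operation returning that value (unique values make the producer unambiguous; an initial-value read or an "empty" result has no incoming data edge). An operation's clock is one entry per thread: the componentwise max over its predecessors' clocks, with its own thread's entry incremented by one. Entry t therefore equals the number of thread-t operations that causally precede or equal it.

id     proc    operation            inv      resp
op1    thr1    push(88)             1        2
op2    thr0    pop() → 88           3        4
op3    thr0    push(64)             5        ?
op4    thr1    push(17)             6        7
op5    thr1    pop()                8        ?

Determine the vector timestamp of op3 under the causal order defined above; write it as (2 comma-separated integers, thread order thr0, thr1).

(2, 1)

no predecessors for op1 (invoked 1): thr1 increments from zero → (0, 1)
VC(op4, invoked at 6): max of VC(op1)=(0, 1), then +1 on thread thr1 → (0, 2)
VC(op2, invoked at 3): max of VC(op1)=(0, 1), then +1 on thread thr0 → (1, 1)
VC(op5, invoked at 8): max of VC(op4)=(0, 2), then +1 on thread thr1 → (0, 3)
VC(op3, invoked at 5): max of VC(op2)=(1, 1), then +1 on thread thr0 → (2, 1)
target: VC(op3) = (2, 1)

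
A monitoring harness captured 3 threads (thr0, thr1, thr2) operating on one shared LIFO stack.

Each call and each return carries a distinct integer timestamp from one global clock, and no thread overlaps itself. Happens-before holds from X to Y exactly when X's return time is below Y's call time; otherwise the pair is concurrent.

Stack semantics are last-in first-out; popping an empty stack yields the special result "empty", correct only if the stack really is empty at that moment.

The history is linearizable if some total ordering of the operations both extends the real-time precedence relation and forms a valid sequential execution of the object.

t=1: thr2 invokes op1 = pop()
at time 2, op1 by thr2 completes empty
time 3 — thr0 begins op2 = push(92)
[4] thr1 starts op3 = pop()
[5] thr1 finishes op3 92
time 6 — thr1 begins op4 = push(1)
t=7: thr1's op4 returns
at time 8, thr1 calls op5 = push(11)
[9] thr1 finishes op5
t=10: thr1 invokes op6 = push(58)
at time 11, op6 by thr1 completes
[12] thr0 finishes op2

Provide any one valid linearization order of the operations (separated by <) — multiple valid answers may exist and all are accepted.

after step 1 (op1 pop() → empty): stack <>
after step 2 (op2 push(92)): stack <92>
after step 3 (op3 pop() → 92): stack <>
after step 4 (op4 push(1)): stack <1>
after step 5 (op5 push(11)): stack <1,11>
after step 6 (op6 push(58)): stack <1,11,58>

op1 < op2 < op3 < op4 < op5 < op6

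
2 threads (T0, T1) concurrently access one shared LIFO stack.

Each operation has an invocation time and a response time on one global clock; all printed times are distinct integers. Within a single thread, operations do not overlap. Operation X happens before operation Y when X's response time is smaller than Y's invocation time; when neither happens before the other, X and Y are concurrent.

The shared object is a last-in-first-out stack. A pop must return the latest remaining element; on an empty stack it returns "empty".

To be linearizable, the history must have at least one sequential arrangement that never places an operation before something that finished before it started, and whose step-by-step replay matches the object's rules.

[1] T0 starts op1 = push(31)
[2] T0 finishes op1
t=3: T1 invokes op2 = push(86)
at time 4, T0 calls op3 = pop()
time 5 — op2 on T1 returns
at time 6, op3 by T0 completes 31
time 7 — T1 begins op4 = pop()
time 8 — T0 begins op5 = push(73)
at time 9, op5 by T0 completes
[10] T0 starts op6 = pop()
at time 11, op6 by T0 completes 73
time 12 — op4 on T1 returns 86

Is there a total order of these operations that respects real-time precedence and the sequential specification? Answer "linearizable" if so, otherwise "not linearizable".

a witness: op1, op3, op2, op4, op5, op6
1. op1 push(31), leaving stack <31>
2. op3 pop() → 31, leaving stack <>
3. op2 push(86), leaving stack <86>
4. op4 pop() → 86, leaving stack <>
5. op5 push(73), leaving stack <73>
6. op6 pop() → 73, leaving stack <>

linearizable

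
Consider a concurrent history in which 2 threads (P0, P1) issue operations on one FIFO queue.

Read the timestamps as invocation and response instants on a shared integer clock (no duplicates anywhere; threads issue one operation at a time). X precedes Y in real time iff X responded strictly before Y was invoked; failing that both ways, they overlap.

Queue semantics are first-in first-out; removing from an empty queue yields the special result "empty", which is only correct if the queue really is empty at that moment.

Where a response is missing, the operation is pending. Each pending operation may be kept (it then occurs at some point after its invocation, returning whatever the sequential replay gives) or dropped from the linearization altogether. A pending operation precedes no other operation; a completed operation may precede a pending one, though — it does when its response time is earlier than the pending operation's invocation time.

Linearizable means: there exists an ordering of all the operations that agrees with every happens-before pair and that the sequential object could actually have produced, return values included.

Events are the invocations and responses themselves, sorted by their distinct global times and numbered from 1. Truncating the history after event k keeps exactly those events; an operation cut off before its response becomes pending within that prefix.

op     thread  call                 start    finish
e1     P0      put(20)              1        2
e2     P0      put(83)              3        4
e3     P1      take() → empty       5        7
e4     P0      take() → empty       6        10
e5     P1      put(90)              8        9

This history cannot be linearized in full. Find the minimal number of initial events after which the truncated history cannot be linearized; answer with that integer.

7

one valid order for events 1..6 is e1, e2:
after step 1 (e1 put(20)): queue <20>
after step 2 (e2 put(83)): queue <20,83>
once event 7 joins (e3's response, time 7), exhaustive search finds no witness
every completion of the 1 pending operation (e4) was checked; none linearizes
for example e1, e2, e3 (pending dropped) fails at step 3: e3 take() → empty is not legal there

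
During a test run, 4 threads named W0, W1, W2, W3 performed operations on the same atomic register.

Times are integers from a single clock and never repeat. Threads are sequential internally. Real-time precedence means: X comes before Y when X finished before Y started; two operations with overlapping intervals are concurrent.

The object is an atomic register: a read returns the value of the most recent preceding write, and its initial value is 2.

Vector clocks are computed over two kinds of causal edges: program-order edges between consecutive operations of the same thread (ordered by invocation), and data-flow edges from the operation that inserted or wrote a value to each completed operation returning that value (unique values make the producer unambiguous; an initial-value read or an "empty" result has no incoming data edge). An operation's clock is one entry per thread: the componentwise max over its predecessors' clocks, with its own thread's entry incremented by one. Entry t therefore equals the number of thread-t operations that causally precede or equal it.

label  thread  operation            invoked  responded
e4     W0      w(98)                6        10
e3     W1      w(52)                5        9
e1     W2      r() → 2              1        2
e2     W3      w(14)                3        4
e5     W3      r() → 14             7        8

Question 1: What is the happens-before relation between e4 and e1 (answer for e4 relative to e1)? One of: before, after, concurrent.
Answer: after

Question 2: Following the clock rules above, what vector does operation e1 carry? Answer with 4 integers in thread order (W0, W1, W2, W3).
Answer: (0, 0, 1, 0)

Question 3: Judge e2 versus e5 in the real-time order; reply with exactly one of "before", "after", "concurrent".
Answer: before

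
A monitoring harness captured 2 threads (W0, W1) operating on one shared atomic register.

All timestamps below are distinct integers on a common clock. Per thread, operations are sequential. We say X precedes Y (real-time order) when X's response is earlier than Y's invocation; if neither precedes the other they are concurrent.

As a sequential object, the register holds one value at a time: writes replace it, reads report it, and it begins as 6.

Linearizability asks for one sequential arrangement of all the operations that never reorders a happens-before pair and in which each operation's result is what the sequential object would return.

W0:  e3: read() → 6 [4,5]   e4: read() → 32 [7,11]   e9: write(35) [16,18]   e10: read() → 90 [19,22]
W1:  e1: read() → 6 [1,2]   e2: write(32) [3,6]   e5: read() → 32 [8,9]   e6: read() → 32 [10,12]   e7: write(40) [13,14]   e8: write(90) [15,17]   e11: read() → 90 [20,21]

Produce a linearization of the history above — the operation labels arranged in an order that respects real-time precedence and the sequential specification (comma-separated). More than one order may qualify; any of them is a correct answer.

e1, e3, e2, e4, e5, e6, e7, e9, e8, e10, e11

step 1: e1 read() → 6 — value 6
step 2: e3 read() → 6 — value 6
step 3: e2 write(32) — value 32
step 4: e4 read() → 32 — value 32
step 5: e5 read() → 32 — value 32
step 6: e6 read() → 32 — value 32
step 7: e7 write(40) — value 40
step 8: e9 write(35) — value 35
step 9: e8 write(90) — value 90
step 10: e10 read() → 90 — value 90
step 11: e11 read() → 90 — value 90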